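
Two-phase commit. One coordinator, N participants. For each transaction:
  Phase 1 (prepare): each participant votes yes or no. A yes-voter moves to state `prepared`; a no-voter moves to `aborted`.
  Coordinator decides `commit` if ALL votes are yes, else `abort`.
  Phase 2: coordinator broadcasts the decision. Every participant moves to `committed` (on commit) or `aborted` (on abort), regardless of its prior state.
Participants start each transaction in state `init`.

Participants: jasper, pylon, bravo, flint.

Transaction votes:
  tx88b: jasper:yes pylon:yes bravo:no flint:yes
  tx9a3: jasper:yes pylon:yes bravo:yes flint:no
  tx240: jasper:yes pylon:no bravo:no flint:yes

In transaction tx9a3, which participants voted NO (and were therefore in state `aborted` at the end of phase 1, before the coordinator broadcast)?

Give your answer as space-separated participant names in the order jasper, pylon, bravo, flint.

Answer: flint

Derivation:
Txn tx9a3 phase 1: jasper yes -> prepared; pylon yes -> prepared; bravo yes -> prepared; flint no -> aborted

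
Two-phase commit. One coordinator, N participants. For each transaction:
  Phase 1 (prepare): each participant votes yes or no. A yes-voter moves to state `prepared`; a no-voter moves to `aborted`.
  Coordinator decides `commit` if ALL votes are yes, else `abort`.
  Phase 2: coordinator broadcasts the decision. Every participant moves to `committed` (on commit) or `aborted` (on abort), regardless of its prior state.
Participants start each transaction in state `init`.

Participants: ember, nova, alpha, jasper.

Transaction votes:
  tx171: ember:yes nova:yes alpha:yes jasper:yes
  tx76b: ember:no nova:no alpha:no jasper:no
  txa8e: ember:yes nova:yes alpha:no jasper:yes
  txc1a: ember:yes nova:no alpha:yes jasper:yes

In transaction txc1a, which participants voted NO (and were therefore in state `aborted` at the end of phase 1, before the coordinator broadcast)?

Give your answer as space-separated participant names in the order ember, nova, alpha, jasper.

Txn txc1a phase 1: ember yes -> prepared; nova no -> aborted; alpha yes -> prepared; jasper yes -> prepared

Answer: nova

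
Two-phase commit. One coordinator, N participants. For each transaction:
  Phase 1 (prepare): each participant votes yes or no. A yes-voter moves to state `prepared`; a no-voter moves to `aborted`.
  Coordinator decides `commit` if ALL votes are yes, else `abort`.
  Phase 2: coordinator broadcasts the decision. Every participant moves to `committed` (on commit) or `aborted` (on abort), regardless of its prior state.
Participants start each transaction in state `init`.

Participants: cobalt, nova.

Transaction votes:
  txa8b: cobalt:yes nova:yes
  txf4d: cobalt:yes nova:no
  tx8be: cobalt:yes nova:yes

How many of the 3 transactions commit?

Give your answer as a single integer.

txa8b: all yes -> commit (commits=1)
txf4d: no from nova -> abort (commits=1)
tx8be: all yes -> commit (commits=2)

Answer: 2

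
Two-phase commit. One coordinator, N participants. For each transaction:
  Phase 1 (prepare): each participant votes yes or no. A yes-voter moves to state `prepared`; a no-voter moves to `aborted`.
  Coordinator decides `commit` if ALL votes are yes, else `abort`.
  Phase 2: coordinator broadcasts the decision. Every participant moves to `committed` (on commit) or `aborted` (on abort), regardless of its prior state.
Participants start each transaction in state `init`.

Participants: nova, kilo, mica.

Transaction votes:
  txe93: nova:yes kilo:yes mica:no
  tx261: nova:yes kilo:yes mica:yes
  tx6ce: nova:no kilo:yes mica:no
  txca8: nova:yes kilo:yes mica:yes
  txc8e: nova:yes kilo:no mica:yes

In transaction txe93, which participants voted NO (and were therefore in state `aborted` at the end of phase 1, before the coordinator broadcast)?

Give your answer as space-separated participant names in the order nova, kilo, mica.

Answer: mica

Derivation:
Txn txe93 phase 1: nova yes -> prepared; kilo yes -> prepared; mica no -> aborted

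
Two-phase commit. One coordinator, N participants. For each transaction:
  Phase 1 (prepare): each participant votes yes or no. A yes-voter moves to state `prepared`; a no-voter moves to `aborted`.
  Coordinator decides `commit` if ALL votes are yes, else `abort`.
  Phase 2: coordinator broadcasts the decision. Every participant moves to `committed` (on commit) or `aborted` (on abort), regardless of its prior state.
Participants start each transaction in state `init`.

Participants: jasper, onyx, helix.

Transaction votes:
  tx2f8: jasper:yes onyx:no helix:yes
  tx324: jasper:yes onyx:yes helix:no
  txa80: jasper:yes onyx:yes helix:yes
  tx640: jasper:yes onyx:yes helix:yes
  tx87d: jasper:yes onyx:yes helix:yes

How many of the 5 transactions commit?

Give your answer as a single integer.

Answer: 3

Derivation:
tx2f8: no from onyx -> abort (commits=0)
tx324: no from helix -> abort (commits=0)
txa80: all yes -> commit (commits=1)
tx640: all yes -> commit (commits=2)
tx87d: all yes -> commit (commits=3)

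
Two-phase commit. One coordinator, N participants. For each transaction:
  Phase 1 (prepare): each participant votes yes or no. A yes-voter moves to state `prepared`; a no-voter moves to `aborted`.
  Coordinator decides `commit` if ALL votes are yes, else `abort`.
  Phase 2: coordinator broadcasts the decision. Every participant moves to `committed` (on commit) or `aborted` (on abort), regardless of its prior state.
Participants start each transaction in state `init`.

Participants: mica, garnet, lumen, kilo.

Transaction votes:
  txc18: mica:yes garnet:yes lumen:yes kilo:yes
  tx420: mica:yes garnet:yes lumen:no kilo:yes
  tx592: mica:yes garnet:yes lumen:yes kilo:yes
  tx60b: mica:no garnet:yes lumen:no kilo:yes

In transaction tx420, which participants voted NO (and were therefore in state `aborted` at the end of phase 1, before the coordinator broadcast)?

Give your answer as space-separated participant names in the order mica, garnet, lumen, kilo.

Answer: lumen

Derivation:
Txn tx420 phase 1: mica yes -> prepared; garnet yes -> prepared; lumen no -> aborted; kilo yes -> prepared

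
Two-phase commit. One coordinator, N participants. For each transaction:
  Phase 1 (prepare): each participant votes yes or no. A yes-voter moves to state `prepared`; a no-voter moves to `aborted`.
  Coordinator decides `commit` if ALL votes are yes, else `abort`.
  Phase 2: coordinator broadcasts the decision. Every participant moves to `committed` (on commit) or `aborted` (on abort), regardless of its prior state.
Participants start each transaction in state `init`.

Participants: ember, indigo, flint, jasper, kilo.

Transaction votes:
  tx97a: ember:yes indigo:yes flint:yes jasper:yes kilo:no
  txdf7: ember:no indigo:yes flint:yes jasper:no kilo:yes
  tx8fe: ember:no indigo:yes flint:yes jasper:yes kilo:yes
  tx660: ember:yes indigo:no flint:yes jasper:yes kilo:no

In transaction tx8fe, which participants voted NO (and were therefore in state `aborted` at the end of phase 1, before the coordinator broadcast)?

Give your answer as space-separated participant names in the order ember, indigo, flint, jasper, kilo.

Txn tx8fe phase 1: ember no -> aborted; indigo yes -> prepared; flint yes -> prepared; jasper yes -> prepared; kilo yes -> prepared

Answer: ember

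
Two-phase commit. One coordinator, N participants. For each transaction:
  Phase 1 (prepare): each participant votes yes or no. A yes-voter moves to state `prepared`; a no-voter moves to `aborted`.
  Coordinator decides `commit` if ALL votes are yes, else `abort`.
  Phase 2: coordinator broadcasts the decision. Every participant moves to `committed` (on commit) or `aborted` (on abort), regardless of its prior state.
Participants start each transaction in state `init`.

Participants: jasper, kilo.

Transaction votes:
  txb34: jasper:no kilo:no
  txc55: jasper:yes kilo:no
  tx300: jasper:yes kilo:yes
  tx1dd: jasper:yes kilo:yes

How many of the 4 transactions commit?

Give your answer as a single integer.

txb34: no from jasper, kilo -> abort (commits=0)
txc55: no from kilo -> abort (commits=0)
tx300: all yes -> commit (commits=1)
tx1dd: all yes -> commit (commits=2)

Answer: 2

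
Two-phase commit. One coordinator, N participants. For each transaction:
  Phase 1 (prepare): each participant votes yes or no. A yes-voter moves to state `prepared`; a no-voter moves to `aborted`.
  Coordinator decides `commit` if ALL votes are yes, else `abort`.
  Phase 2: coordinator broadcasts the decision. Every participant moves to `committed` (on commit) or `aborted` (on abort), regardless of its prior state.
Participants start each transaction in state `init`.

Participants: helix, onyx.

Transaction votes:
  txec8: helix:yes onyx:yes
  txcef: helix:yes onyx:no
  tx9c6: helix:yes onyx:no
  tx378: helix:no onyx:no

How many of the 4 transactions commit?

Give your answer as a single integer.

Answer: 1

Derivation:
txec8: all yes -> commit (commits=1)
txcef: no from onyx -> abort (commits=1)
tx9c6: no from onyx -> abort (commits=1)
tx378: no from helix, onyx -> abort (commits=1)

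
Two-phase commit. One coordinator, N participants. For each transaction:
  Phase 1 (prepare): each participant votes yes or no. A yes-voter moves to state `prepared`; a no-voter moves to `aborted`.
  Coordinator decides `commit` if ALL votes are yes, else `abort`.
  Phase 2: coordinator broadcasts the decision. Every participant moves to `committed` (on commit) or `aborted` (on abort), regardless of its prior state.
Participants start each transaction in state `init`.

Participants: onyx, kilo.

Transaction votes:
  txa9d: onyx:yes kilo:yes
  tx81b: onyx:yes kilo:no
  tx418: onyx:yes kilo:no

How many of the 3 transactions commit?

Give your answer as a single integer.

Answer: 1

Derivation:
txa9d: all yes -> commit (commits=1)
tx81b: no from kilo -> abort (commits=1)
tx418: no from kilo -> abort (commits=1)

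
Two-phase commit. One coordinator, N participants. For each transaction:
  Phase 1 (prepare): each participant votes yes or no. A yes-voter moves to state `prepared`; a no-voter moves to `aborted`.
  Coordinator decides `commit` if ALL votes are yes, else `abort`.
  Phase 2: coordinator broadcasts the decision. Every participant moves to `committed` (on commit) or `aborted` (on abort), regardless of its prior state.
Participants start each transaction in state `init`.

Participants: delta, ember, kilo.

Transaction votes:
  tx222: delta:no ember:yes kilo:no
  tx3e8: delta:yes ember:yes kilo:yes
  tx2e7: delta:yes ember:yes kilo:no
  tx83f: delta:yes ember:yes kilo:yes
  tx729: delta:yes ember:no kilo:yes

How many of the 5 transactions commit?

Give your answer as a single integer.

Answer: 2

Derivation:
tx222: no from delta, kilo -> abort (commits=0)
tx3e8: all yes -> commit (commits=1)
tx2e7: no from kilo -> abort (commits=1)
tx83f: all yes -> commit (commits=2)
tx729: no from ember -> abort (commits=2)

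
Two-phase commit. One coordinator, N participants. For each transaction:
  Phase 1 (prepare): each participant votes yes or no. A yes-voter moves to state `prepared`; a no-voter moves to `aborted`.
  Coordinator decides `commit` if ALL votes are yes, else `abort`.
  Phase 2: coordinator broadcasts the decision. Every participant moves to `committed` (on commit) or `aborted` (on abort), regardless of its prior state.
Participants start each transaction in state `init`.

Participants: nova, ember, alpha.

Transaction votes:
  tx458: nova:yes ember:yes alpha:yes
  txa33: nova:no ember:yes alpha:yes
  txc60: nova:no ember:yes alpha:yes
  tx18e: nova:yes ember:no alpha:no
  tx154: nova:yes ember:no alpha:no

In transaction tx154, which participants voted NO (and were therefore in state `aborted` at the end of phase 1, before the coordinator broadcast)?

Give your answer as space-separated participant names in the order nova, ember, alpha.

Txn tx154 phase 1: nova yes -> prepared; ember no -> aborted; alpha no -> aborted

Answer: ember alpha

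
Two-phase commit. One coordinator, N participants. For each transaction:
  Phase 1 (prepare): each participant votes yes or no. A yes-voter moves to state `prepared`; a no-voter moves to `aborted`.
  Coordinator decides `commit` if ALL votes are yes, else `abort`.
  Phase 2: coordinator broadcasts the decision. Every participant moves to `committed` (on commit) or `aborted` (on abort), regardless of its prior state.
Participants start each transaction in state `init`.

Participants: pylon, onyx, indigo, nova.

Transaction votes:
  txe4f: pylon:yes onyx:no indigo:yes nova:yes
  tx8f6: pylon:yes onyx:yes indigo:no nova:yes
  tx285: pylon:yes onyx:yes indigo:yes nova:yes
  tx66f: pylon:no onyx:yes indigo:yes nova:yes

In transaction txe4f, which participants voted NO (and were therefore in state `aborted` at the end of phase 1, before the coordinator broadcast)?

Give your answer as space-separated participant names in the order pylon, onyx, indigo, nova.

Answer: onyx

Derivation:
Txn txe4f phase 1: pylon yes -> prepared; onyx no -> aborted; indigo yes -> prepared; nova yes -> prepared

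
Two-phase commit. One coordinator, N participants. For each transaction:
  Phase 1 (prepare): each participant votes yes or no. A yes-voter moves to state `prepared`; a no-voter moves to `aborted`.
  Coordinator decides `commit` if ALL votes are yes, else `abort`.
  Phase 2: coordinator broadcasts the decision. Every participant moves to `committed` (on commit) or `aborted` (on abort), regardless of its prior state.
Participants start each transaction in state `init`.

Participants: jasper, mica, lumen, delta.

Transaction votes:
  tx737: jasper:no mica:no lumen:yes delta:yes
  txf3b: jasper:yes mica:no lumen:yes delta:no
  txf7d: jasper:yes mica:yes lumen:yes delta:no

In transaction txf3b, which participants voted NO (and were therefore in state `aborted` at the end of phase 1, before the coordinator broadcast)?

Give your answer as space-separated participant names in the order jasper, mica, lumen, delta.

Answer: mica delta

Derivation:
Txn txf3b phase 1: jasper yes -> prepared; mica no -> aborted; lumen yes -> prepared; delta no -> aborted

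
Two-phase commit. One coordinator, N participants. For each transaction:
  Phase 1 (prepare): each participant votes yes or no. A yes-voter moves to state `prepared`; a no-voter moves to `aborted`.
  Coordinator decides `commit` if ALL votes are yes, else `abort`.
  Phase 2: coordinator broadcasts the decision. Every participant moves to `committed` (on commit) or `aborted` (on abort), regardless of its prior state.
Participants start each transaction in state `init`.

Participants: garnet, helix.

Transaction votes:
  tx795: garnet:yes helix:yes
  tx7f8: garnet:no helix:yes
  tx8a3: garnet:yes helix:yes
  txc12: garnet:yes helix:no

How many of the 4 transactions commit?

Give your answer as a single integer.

tx795: all yes -> commit (commits=1)
tx7f8: no from garnet -> abort (commits=1)
tx8a3: all yes -> commit (commits=2)
txc12: no from helix -> abort (commits=2)

Answer: 2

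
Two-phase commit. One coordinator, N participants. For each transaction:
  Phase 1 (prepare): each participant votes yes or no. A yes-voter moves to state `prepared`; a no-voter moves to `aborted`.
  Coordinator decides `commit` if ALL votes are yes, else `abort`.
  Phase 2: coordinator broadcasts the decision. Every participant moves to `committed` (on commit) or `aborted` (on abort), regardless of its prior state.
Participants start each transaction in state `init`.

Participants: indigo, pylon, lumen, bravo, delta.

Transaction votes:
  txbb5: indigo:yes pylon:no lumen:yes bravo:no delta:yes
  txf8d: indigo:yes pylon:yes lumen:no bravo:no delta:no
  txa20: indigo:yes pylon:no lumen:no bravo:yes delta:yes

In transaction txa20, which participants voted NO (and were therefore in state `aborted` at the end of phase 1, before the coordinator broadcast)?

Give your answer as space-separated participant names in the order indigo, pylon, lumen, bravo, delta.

Txn txa20 phase 1: indigo yes -> prepared; pylon no -> aborted; lumen no -> aborted; bravo yes -> prepared; delta yes -> prepared

Answer: pylon lumen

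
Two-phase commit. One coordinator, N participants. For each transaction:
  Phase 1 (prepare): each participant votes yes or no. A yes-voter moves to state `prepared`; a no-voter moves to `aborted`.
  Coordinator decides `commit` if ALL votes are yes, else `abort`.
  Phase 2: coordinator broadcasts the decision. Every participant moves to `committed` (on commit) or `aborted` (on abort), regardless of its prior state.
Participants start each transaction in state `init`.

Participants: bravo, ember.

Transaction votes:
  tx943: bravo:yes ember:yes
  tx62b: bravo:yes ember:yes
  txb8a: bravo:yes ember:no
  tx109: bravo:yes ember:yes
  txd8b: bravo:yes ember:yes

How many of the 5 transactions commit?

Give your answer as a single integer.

tx943: all yes -> commit (commits=1)
tx62b: all yes -> commit (commits=2)
txb8a: no from ember -> abort (commits=2)
tx109: all yes -> commit (commits=3)
txd8b: all yes -> commit (commits=4)

Answer: 4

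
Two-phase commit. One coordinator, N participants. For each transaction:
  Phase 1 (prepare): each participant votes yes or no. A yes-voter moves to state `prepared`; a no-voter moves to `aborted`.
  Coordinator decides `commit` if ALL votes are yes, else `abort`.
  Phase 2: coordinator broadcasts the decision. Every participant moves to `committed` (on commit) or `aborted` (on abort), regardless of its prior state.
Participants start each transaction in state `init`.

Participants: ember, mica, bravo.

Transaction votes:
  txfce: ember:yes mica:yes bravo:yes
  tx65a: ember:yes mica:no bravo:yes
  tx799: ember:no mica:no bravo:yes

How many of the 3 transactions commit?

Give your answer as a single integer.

Answer: 1

Derivation:
txfce: all yes -> commit (commits=1)
tx65a: no from mica -> abort (commits=1)
tx799: no from ember, mica -> abort (commits=1)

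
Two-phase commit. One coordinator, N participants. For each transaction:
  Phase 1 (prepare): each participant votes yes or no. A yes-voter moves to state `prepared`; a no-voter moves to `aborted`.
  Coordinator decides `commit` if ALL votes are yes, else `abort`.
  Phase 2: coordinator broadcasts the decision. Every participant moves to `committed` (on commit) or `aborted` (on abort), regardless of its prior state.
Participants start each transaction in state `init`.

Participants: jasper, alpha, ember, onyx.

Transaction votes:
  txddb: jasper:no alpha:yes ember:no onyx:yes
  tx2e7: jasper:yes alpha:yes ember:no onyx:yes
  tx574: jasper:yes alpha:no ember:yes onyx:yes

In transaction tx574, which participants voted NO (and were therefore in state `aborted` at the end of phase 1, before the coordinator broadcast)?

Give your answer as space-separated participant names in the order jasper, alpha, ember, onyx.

Answer: alpha

Derivation:
Txn tx574 phase 1: jasper yes -> prepared; alpha no -> aborted; ember yes -> prepared; onyx yes -> prepared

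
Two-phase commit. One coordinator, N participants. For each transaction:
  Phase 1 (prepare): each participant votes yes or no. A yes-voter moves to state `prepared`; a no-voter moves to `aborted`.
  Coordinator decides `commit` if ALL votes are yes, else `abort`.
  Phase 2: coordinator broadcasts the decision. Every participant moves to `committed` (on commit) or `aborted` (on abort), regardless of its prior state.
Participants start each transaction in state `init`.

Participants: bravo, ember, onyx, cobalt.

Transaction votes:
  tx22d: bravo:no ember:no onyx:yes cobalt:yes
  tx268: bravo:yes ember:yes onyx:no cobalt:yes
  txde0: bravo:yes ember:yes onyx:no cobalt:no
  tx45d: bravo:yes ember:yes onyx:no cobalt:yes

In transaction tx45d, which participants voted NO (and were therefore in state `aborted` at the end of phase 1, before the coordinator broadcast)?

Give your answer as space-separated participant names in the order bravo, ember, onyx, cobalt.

Answer: onyx

Derivation:
Txn tx45d phase 1: bravo yes -> prepared; ember yes -> prepared; onyx no -> aborted; cobalt yes -> prepared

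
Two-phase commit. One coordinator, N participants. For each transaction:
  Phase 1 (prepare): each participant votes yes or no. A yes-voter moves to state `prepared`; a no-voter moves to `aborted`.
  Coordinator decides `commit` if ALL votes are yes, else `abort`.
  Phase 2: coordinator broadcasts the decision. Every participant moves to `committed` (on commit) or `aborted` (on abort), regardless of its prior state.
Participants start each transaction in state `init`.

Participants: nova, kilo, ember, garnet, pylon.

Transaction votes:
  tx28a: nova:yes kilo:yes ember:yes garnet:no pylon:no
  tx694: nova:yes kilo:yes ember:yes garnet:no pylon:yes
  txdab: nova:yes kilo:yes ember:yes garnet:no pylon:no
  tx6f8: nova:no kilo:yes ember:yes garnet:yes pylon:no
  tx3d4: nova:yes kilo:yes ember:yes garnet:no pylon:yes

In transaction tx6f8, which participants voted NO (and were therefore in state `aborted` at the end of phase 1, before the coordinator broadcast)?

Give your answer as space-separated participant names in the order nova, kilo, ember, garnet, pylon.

Txn tx6f8 phase 1: nova no -> aborted; kilo yes -> prepared; ember yes -> prepared; garnet yes -> prepared; pylon no -> aborted

Answer: nova pylon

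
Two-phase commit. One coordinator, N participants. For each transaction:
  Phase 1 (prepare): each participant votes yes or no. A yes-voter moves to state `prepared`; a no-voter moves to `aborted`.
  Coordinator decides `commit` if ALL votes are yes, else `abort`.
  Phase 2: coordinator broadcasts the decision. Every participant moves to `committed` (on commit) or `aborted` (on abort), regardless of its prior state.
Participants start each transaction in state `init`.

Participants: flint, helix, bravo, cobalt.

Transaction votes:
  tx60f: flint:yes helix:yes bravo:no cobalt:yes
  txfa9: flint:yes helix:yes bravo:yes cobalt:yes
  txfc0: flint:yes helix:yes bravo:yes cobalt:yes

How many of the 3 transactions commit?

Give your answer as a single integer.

tx60f: no from bravo -> abort (commits=0)
txfa9: all yes -> commit (commits=1)
txfc0: all yes -> commit (commits=2)

Answer: 2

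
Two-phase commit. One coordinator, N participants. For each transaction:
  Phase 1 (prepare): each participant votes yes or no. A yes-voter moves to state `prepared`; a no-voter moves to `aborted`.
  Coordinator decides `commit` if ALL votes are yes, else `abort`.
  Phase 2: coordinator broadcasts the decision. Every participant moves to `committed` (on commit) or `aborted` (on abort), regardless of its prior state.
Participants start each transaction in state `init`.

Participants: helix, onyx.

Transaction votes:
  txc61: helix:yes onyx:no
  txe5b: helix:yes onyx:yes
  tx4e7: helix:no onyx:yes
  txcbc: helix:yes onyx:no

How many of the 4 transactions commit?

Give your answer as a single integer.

Answer: 1

Derivation:
txc61: no from onyx -> abort (commits=0)
txe5b: all yes -> commit (commits=1)
tx4e7: no from helix -> abort (commits=1)
txcbc: no from onyx -> abort (commits=1)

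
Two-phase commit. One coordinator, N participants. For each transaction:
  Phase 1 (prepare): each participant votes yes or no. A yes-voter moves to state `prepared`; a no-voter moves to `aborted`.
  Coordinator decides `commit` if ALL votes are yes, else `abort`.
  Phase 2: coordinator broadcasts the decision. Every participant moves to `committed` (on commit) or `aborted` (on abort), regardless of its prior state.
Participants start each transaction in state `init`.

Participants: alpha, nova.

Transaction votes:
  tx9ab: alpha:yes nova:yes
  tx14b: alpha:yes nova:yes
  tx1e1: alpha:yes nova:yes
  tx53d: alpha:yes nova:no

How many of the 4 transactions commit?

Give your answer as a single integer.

Answer: 3

Derivation:
tx9ab: all yes -> commit (commits=1)
tx14b: all yes -> commit (commits=2)
tx1e1: all yes -> commit (commits=3)
tx53d: no from nova -> abort (commits=3)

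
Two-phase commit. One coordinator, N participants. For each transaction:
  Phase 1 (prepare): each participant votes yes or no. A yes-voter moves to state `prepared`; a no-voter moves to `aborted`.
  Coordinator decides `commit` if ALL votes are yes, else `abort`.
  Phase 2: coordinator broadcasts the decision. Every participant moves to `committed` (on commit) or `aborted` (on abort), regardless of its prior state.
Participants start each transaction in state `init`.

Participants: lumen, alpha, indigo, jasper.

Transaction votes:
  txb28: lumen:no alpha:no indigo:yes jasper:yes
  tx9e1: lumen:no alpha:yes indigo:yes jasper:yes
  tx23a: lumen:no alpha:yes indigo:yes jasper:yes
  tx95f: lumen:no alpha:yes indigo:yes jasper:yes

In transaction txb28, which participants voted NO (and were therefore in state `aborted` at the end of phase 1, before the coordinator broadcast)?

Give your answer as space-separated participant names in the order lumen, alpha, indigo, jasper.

Answer: lumen alpha

Derivation:
Txn txb28 phase 1: lumen no -> aborted; alpha no -> aborted; indigo yes -> prepared; jasper yes -> prepared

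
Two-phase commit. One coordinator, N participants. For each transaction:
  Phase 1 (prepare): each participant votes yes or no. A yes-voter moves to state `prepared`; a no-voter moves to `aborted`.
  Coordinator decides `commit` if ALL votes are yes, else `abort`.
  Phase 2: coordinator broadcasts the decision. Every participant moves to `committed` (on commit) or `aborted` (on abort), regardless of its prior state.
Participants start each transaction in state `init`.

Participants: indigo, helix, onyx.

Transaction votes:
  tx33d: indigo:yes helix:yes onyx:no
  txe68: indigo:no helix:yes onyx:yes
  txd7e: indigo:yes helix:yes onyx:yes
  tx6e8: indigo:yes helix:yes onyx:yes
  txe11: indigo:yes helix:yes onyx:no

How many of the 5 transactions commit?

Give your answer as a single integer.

tx33d: no from onyx -> abort (commits=0)
txe68: no from indigo -> abort (commits=0)
txd7e: all yes -> commit (commits=1)
tx6e8: all yes -> commit (commits=2)
txe11: no from onyx -> abort (commits=2)

Answer: 2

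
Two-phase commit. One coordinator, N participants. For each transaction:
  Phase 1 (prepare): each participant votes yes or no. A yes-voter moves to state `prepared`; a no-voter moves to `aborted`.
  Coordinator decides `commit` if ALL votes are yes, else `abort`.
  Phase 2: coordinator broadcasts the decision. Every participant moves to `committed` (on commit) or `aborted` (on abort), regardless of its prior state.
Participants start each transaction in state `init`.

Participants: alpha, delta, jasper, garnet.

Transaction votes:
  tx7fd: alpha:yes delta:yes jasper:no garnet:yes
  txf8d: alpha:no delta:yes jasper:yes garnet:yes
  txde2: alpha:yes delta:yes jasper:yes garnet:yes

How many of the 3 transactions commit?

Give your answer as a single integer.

Answer: 1

Derivation:
tx7fd: no from jasper -> abort (commits=0)
txf8d: no from alpha -> abort (commits=0)
txde2: all yes -> commit (commits=1)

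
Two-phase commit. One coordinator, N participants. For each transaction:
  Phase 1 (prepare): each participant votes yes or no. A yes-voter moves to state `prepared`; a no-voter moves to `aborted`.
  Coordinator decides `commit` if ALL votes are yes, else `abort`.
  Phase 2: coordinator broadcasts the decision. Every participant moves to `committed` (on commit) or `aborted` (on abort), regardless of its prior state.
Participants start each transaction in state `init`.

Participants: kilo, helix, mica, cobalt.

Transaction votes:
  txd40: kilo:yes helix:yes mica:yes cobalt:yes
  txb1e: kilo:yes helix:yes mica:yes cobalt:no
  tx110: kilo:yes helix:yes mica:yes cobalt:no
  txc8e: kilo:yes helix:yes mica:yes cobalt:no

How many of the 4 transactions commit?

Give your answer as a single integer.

Answer: 1

Derivation:
txd40: all yes -> commit (commits=1)
txb1e: no from cobalt -> abort (commits=1)
tx110: no from cobalt -> abort (commits=1)
txc8e: no from cobalt -> abort (commits=1)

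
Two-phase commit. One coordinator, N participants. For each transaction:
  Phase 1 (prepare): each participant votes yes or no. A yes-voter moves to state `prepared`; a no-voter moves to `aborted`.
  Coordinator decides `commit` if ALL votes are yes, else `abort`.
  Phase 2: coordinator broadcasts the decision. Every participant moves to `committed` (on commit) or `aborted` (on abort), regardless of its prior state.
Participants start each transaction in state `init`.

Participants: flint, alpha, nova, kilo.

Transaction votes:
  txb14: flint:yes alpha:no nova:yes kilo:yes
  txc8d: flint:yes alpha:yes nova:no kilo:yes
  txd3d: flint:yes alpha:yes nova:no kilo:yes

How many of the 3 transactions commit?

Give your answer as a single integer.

Answer: 0

Derivation:
txb14: no from alpha -> abort (commits=0)
txc8d: no from nova -> abort (commits=0)
txd3d: no from nova -> abort (commits=0)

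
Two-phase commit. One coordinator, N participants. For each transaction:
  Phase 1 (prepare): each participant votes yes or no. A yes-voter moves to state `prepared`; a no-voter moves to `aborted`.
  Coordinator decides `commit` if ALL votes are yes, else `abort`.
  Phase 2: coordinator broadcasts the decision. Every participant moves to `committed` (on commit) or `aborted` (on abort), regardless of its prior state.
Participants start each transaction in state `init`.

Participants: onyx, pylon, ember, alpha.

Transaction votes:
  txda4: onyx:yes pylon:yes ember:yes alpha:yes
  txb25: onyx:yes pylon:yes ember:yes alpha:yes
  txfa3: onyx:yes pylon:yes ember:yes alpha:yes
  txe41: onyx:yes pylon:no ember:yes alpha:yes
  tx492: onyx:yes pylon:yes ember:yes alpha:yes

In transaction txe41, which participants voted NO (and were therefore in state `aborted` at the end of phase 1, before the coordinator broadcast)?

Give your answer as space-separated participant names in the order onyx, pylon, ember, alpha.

Txn txe41 phase 1: onyx yes -> prepared; pylon no -> aborted; ember yes -> prepared; alpha yes -> prepared

Answer: pylon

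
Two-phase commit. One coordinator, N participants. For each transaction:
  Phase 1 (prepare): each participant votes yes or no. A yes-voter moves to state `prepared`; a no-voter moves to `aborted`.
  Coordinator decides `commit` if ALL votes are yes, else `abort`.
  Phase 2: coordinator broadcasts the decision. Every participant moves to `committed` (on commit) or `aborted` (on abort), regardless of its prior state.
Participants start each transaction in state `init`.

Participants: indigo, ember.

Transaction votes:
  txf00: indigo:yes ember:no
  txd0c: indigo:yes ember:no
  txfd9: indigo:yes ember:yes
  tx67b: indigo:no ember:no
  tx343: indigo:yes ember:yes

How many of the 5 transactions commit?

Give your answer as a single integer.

Answer: 2

Derivation:
txf00: no from ember -> abort (commits=0)
txd0c: no from ember -> abort (commits=0)
txfd9: all yes -> commit (commits=1)
tx67b: no from indigo, ember -> abort (commits=1)
tx343: all yes -> commit (commits=2)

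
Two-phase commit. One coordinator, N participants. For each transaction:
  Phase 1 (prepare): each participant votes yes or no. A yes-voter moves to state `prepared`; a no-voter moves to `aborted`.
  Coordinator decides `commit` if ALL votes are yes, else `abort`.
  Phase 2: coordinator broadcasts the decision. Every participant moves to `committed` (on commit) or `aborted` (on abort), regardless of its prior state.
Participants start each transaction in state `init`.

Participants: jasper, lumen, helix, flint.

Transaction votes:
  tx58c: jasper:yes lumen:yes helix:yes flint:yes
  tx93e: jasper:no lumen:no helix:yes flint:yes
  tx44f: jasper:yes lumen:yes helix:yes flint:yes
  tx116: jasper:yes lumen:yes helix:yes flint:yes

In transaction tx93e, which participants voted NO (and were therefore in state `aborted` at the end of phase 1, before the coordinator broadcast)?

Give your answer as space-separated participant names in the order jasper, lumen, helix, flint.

Answer: jasper lumen

Derivation:
Txn tx93e phase 1: jasper no -> aborted; lumen no -> aborted; helix yes -> prepared; flint yes -> prepared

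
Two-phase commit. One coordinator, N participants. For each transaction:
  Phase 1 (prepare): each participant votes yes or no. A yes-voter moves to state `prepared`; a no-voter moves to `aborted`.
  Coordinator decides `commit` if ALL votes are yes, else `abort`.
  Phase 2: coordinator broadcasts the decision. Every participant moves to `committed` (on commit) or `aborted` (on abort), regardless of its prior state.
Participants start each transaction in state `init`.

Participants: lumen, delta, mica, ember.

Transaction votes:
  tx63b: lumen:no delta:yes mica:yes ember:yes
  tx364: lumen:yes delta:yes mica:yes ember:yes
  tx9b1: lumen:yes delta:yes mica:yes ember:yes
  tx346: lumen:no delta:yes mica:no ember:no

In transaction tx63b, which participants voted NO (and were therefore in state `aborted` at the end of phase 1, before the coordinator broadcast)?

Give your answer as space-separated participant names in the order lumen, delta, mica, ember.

Answer: lumen

Derivation:
Txn tx63b phase 1: lumen no -> aborted; delta yes -> prepared; mica yes -> prepared; ember yes -> prepared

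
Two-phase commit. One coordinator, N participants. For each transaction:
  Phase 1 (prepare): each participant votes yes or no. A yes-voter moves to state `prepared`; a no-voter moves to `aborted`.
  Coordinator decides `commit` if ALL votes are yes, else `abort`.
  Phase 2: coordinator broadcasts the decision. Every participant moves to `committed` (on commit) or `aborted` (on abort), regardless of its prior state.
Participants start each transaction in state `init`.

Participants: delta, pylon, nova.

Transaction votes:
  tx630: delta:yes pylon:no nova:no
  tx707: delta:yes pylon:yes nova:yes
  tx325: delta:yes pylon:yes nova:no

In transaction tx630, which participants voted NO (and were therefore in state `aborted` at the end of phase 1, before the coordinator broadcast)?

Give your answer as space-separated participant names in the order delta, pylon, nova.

Txn tx630 phase 1: delta yes -> prepared; pylon no -> aborted; nova no -> aborted

Answer: pylon nova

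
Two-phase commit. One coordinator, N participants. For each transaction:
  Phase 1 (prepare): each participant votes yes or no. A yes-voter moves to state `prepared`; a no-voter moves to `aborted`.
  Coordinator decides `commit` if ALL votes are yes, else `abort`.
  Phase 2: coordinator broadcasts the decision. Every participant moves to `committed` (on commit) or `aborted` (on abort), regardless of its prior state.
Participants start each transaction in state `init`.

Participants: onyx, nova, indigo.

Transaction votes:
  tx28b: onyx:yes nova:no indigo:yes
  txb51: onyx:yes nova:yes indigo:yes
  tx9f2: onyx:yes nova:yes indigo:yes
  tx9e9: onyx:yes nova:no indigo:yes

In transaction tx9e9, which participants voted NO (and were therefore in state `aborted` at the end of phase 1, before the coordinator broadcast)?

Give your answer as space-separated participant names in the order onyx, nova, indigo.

Answer: nova

Derivation:
Txn tx9e9 phase 1: onyx yes -> prepared; nova no -> aborted; indigo yes -> prepared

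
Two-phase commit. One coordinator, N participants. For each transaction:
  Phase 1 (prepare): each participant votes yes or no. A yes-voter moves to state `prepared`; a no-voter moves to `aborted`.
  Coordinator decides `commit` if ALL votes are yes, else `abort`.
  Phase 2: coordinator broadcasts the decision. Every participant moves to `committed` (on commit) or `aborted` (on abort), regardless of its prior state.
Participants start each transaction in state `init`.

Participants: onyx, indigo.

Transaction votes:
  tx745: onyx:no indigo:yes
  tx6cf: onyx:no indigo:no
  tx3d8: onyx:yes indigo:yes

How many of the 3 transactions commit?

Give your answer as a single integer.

tx745: no from onyx -> abort (commits=0)
tx6cf: no from onyx, indigo -> abort (commits=0)
tx3d8: all yes -> commit (commits=1)

Answer: 1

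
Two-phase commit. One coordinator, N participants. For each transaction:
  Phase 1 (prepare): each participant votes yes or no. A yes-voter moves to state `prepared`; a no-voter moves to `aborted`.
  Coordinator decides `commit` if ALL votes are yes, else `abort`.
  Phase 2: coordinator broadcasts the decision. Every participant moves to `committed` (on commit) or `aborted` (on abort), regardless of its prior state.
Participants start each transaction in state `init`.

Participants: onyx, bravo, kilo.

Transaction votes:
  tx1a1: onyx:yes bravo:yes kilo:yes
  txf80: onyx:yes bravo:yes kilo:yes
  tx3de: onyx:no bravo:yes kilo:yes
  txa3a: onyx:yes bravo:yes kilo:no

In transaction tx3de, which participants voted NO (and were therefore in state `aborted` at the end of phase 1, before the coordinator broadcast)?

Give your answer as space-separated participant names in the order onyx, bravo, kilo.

Answer: onyx

Derivation:
Txn tx3de phase 1: onyx no -> aborted; bravo yes -> prepared; kilo yes -> prepared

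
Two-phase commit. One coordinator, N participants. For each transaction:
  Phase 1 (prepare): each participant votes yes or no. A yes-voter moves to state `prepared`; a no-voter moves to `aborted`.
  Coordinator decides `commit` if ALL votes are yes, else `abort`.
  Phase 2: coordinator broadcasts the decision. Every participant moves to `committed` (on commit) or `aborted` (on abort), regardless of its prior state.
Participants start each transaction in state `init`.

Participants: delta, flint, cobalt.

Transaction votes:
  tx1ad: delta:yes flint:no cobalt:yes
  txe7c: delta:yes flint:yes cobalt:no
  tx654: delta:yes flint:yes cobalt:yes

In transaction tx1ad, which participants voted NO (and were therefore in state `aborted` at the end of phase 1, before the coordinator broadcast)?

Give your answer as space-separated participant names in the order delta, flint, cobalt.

Txn tx1ad phase 1: delta yes -> prepared; flint no -> aborted; cobalt yes -> prepared

Answer: flint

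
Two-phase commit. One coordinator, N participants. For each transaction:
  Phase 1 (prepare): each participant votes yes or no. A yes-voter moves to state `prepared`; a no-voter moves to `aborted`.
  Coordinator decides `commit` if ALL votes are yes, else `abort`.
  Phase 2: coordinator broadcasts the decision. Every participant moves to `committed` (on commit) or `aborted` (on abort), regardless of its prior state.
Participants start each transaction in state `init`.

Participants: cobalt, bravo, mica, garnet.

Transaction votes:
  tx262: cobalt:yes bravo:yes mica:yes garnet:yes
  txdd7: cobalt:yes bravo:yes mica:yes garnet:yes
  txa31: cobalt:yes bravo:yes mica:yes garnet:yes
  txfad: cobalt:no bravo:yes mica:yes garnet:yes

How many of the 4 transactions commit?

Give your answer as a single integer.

tx262: all yes -> commit (commits=1)
txdd7: all yes -> commit (commits=2)
txa31: all yes -> commit (commits=3)
txfad: no from cobalt -> abort (commits=3)

Answer: 3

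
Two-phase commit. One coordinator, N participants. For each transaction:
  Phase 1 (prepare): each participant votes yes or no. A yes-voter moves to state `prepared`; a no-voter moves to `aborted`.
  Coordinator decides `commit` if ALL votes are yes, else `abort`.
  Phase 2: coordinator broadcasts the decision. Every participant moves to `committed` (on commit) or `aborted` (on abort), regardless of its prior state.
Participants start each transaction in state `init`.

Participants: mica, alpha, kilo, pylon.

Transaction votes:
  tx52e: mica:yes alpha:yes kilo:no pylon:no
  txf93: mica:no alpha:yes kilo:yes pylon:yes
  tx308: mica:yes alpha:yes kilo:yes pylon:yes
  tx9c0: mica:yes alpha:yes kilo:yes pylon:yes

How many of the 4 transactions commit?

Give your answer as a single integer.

Answer: 2

Derivation:
tx52e: no from kilo, pylon -> abort (commits=0)
txf93: no from mica -> abort (commits=0)
tx308: all yes -> commit (commits=1)
tx9c0: all yes -> commit (commits=2)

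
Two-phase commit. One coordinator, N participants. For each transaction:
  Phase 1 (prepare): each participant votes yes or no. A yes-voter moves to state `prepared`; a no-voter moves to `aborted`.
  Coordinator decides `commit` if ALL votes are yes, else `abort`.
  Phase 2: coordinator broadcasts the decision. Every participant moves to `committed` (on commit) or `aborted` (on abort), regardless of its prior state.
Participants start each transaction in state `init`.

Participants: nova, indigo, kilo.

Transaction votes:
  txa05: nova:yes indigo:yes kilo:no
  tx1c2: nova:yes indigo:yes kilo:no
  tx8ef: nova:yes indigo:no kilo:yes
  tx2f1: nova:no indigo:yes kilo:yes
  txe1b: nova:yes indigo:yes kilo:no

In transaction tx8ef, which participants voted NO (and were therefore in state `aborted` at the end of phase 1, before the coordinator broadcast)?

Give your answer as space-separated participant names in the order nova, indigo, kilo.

Txn tx8ef phase 1: nova yes -> prepared; indigo no -> aborted; kilo yes -> prepared

Answer: indigo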